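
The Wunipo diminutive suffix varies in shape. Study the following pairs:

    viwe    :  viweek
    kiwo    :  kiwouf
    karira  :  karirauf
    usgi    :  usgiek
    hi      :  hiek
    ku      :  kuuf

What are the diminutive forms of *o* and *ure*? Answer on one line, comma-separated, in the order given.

ouf, ureek

The alternation tracks the last vowel of the stem — -ek when the last vowel of the stem is a front vowel (*viwe*, *usgi*, *hi*); -uf when the last vowel of the stem is a back vowel (*kiwo*, *karira*, *ku*).
Since the last vowel of *o* is /o/ (a back vowel), it takes -uf, giving *ouf*.
*ure*: last vowel = /e/, a front vowel → -ek → *ureek*.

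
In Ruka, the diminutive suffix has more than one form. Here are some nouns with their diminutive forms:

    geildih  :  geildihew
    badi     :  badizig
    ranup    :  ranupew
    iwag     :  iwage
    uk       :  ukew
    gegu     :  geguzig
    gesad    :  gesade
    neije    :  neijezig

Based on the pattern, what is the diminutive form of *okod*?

okode

The pattern is voicing of the final sound: -ew when the stem ends in a voiceless consonant (*geildih*, *ranup*, *uk*); -e when the stem ends in a voiced consonant (*iwag*, *gesad*); -zig when the stem ends in a vowel (*badi*, *gegu*, *neije*).
*okod*: final sound = /d/, a voiced consonant → -e → *okode*.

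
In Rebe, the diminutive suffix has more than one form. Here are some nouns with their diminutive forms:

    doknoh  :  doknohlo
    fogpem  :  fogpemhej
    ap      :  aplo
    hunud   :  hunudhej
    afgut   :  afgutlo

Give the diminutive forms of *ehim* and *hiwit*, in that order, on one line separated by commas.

ehimhej, hiwitlo

The alternation tracks the final consonant of the stem — -lo when the stem ends in a voiceless consonant (*doknoh*, *ap*, *afgut*); -hej when the stem ends in a voiced consonant (*fogpem*, *hunud*).
The final consonant of *ehim* is /m/, which is voiced, so the suffix is -hej, giving *ehimhej*.
*hiwit* — final consonant /t/ (voiceless) → -lo → *hiwitlo*.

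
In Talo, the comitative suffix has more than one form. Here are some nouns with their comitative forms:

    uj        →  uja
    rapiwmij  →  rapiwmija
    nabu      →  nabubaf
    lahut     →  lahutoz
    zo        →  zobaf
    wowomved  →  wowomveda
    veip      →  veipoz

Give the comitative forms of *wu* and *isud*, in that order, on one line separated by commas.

wubaf, isuda

Looking at the final sound of each stem: -oz when the stem ends in a voiceless consonant (*lahut*, *veip*); -a when the stem ends in a voiced consonant (*uj*, *rapiwmij*, *wowomved*); -baf when the stem ends in a vowel (*nabu*, *zo*).
Since the final sound of *wu* is /u/ (a vowel), it takes -baf, giving *wubaf*.
The final sound of *isud* is /d/, which is a voiced consonant, so the suffix is -a, giving *isuda*.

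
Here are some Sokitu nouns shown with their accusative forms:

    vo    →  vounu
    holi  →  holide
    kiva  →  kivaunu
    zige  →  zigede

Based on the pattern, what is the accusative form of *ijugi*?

Looking at the last vowel of each stem: -de when the last vowel of the stem is a front vowel (*holi*, *zige*); -unu when the last vowel of the stem is a back vowel (*vo*, *kiva*).
*ijugi* — last vowel /i/ (a front vowel) → -de → *ijugide*.

ijugide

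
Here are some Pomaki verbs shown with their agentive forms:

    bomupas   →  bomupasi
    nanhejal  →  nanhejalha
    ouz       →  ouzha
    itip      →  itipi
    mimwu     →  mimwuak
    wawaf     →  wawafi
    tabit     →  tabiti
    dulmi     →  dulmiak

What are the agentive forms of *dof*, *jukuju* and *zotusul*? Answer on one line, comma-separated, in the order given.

The alternation tracks the final sound of the stem — -i when the stem ends in a voiceless consonant (*bomupas*, *itip*, *wawaf*, *tabit*); -ha when the stem ends in a voiced consonant (*nanhejal*, *ouz*); -ak when the stem ends in a vowel (*mimwu*, *dulmi*).
The final sound of *dof* is /f/, which is a voiceless consonant, so the suffix is -i, giving *dofi*.
*jukuju*: final sound = /u/, a vowel → -ak → *jukujuak*.
*zotusul* — final sound /l/ (a voiced consonant) → -ha → *zotusulha*.

dofi, jukujuak, zotusulha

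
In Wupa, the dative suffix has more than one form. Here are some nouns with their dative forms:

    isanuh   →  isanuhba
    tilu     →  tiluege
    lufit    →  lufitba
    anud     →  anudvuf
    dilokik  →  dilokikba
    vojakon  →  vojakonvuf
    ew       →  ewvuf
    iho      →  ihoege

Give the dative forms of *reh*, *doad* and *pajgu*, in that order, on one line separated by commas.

Looking at the final sound of each stem: -ba when the stem ends in a voiceless consonant (*isanuh*, *lufit*, *dilokik*); -vuf when the stem ends in a voiced consonant (*anud*, *vojakon*, *ew*); -ege when the stem ends in a vowel (*tilu*, *iho*).
*reh*: final sound = /h/, a voiceless consonant → -ba → *rehba*.
*doad*: final sound = /d/, a voiced consonant → -vuf → *doadvuf*.
Since the final sound of *pajgu* is /u/ (a vowel), it takes -ege, giving *pajguege*.

rehba, doadvuf, pajguege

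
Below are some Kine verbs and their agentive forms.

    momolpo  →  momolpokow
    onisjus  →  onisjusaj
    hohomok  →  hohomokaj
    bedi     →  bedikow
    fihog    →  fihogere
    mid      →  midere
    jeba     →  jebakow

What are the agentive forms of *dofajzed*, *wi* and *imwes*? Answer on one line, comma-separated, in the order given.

The alternation tracks the final sound of the stem — -aj when the stem ends in a voiceless consonant (*onisjus*, *hohomok*); -ere when the stem ends in a voiced consonant (*fihog*, *mid*); -kow when the stem ends in a vowel (*momolpo*, *bedi*, *jeba*).
The final sound of *dofajzed* is /d/, which is a voiced consonant, so the suffix is -ere, giving *dofajzedere*.
*wi*: final sound = /i/, a vowel → -kow → *wikow*.
*imwes* — final sound /s/ (a voiceless consonant) → -aj → *imwesaj*.

dofajzedere, wikow, imwesaj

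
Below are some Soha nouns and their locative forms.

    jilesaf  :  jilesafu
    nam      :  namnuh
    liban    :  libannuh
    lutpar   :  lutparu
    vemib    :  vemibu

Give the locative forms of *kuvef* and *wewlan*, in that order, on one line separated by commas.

The alternation tracks the final consonant of the stem — -nuh when the stem ends in a nasal (*nam*, *liban*); -u when the stem ends in a non-nasal consonant (*jilesaf*, *lutpar*, *vemib*).
The final consonant of *kuvef* is /f/, which is non-nasal, so the suffix is -u, giving *kuvefu*.
*wewlan*: final consonant = /n/, a nasal → -nuh → *wewlannuh*.

kuvefu, wewlannuh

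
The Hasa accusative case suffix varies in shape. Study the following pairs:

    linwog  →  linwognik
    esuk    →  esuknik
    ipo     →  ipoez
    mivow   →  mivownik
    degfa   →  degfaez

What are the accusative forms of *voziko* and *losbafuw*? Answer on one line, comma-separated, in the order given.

The suffix is conditioned by the final sound: -nik when the stem ends in a consonant (*linwog*, *esuk*, *mivow*); -ez when the stem ends in a vowel (*ipo*, *degfa*).
*voziko*: final sound = /o/, a vowel → -ez → *vozikoez*.
*losbafuw*: final sound = /w/, a consonant → -nik → *losbafuwnik*.

vozikoez, losbafuwnik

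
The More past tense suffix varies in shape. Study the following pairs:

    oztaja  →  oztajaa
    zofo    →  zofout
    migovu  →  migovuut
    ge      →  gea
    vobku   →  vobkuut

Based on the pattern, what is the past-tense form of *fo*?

The alternation tracks the last vowel of the stem — -ut when the last vowel of the stem is a rounded vowel (*zofo*, *migovu*, *vobku*); -a when the last vowel of the stem is an unrounded vowel (*oztaja*, *ge*).
*fo* — last vowel /o/ (a rounded vowel) → -ut → *fout*.

fout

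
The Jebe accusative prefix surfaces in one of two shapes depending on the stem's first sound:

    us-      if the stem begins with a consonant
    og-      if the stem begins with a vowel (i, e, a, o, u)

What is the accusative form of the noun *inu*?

oginu

*inu*: first sound = /i/, a vowel → og- → *oginu*.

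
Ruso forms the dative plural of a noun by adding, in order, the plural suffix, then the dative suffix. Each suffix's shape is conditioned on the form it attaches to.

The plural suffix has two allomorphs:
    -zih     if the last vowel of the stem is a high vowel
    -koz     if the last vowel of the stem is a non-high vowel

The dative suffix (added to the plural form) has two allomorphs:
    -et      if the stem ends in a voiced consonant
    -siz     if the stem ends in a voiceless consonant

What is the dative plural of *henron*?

Since the last vowel of *henron* is /o/ (a non-high vowel), it takes -koz, giving *henronkoz*.
The final consonant of the plural form *henronkoz* is /z/, which is voiced, so the dative suffix is -et, giving *henronkozet*.

henronkozet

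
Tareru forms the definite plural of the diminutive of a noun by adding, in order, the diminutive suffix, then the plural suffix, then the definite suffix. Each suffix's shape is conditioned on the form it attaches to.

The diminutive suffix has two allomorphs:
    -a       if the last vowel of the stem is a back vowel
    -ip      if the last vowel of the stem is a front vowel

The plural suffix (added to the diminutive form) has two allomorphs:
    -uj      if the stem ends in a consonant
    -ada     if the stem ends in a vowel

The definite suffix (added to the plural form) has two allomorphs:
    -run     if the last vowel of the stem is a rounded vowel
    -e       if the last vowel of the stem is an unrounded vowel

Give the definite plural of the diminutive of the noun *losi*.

*losi* — last vowel /i/ (a front vowel) → -ip → *losiip*.
Since the final sound of the diminutive form *losiip* is /p/ (a consonant), it takes -uj, giving *losiipuj*.
Since the last vowel of the plural form *losiipuj* is /u/ (a rounded vowel), it takes -run, giving *losiipujrun*.

losiipujrun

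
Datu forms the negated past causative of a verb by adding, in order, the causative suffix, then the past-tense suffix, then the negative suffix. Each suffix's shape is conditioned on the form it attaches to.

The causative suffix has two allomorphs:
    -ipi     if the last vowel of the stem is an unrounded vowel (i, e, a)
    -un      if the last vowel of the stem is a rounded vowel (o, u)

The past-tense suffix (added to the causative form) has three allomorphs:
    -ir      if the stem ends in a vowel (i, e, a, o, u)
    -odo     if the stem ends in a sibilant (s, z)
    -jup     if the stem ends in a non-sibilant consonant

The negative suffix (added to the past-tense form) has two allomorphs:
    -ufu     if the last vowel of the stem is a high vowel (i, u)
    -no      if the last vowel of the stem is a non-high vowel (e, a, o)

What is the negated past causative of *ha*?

haipiirufu

Since the last vowel of *ha* is /a/ (an unrounded vowel), it takes -ipi, giving *haipi*.
The causative form *haipi* — final sound /i/ (a vowel) → -ir → *haipiir*.
The last vowel of the past-tense form *haipiir* is /i/, which is a high vowel, so the negative suffix is -ufu, giving *haipiirufu*.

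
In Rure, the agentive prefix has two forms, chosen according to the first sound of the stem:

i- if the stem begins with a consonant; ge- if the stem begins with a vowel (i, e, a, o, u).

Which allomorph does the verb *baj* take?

*baj* — first sound /b/ (a consonant) → i-.

i-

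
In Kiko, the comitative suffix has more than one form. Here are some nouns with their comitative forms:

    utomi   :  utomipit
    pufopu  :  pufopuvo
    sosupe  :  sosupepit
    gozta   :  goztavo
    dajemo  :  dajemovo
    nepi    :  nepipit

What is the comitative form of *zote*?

zotepit

The pattern is front/back vowel harmony: -pit when the last vowel of the stem is a front vowel (*utomi*, *sosupe*, *nepi*); -vo when the last vowel of the stem is a back vowel (*pufopu*, *gozta*, *dajemo*).
Since the last vowel of *zote* is /e/ (a front vowel), it takes -pit, giving *zotepit*.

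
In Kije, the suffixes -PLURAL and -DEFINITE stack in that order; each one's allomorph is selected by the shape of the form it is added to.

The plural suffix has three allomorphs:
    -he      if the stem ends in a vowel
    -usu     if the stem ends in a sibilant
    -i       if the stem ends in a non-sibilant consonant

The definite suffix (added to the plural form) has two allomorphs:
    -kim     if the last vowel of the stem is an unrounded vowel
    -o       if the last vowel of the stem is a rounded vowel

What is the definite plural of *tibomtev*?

tibomtevikim

Since the final sound of *tibomtev* is /v/ (a non-sibilant consonant), it takes -i, giving *tibomtevi*.
The plural form *tibomtevi* — last vowel /i/ (an unrounded vowel) → -kim → *tibomtevikim*.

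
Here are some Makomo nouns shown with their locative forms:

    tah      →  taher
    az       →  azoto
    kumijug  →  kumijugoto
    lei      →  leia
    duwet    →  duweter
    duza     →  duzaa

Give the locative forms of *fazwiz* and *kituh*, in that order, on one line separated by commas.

The pattern is voicing of the final sound: -er when the stem ends in a voiceless consonant (*tah*, *duwet*); -oto when the stem ends in a voiced consonant (*az*, *kumijug*); -a when the stem ends in a vowel (*lei*, *duza*).
*fazwiz* — final sound /z/ (a voiced consonant) → -oto → *fazwizoto*.
*kituh* — final sound /h/ (a voiceless consonant) → -er → *kituher*.

fazwizoto, kituher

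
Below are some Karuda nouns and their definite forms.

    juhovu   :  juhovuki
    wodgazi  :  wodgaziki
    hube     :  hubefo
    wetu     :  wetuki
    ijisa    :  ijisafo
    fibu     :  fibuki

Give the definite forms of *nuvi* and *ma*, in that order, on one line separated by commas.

The alternation tracks the last vowel of the stem — -ki when the last vowel of the stem is a high vowel (*juhovu*, *wodgazi*, *wetu*, *fibu*); -fo when the last vowel of the stem is a non-high vowel (*hube*, *ijisa*).
*nuvi* — last vowel /i/ (a high vowel) → -ki → *nuviki*.
Since the last vowel of *ma* is /a/ (a non-high vowel), it takes -fo, giving *mafo*.

nuviki, mafo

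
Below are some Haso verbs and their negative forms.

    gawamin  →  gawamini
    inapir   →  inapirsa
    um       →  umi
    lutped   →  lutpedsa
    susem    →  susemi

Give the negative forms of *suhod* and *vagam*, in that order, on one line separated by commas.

suhodsa, vagami

The pattern is nasality of the final consonant: -i when the stem ends in a nasal (*gawamin*, *um*, *susem*); -sa when the stem ends in a non-nasal consonant (*inapir*, *lutped*).
Since the final consonant of *suhod* is /d/ (non-nasal), it takes -sa, giving *suhodsa*.
Since the final consonant of *vagam* is /m/ (a nasal), it takes -i, giving *vagami*.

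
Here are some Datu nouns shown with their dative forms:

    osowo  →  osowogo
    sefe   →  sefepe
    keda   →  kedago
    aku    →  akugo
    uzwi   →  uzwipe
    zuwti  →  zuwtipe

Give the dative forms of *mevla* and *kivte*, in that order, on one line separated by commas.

The pattern is front/back vowel harmony: -pe when the last vowel of the stem is a front vowel (*sefe*, *uzwi*, *zuwti*); -go when the last vowel of the stem is a back vowel (*osowo*, *keda*, *aku*).
Since the last vowel of *mevla* is /a/ (a back vowel), it takes -go, giving *mevlago*.
*kivte*: last vowel = /e/, a front vowel → -pe → *kivtepe*.

mevlago, kivtepe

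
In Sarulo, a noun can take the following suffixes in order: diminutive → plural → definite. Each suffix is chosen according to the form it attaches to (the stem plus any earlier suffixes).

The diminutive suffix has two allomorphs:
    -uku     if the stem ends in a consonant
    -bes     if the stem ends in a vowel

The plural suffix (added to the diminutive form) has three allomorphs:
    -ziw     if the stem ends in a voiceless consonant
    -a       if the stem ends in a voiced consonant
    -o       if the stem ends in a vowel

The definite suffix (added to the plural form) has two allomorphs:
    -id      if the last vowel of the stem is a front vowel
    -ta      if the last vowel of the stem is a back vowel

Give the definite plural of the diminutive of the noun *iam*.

*iam*: final sound = /m/, a consonant → -uku → *iamuku*.
The diminutive form *iamuku* — final sound /u/ (a vowel) → -o → *iamukuo*.
The plural form *iamukuo*: last vowel = /o/, a back vowel → -ta → *iamukuota*.

iamukuota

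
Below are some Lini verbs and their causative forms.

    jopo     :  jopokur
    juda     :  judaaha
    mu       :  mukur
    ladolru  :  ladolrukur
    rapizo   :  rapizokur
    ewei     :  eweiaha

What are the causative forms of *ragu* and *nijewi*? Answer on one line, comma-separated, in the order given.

ragukur, nijewiaha

The alternation tracks the last vowel of the stem — -kur when the last vowel of the stem is a rounded vowel (*jopo*, *mu*, *ladolru*, *rapizo*); -aha when the last vowel of the stem is an unrounded vowel (*juda*, *ewei*).
The last vowel of *ragu* is /u/, which is a rounded vowel, so the suffix is -kur, giving *ragukur*.
*nijewi*: last vowel = /i/, an unrounded vowel → -aha → *nijewiaha*.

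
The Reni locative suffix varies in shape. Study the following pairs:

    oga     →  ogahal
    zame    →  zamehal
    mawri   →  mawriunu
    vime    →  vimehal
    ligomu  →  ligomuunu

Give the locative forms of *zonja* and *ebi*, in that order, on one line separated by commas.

zonjahal, ebiunu

The pattern is height harmony: -unu when the last vowel of the stem is a high vowel (*mawri*, *ligomu*); -hal when the last vowel of the stem is a non-high vowel (*oga*, *zame*, *vime*).
Since the last vowel of *zonja* is /a/ (a non-high vowel), it takes -hal, giving *zonjahal*.
*ebi*: last vowel = /i/, a high vowel → -unu → *ebiunu*.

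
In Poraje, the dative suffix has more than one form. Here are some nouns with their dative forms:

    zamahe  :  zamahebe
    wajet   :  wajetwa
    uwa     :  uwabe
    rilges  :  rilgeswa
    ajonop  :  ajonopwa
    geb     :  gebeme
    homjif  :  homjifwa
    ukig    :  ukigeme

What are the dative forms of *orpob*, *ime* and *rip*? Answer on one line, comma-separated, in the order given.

The suffix is conditioned by the final sound: -wa when the stem ends in a voiceless consonant (*wajet*, *rilges*, *ajonop*, *homjif*); -eme when the stem ends in a voiced consonant (*geb*, *ukig*); -be when the stem ends in a vowel (*zamahe*, *uwa*).
Since the final sound of *orpob* is /b/ (a voiced consonant), it takes -eme, giving *orpobeme*.
*ime*: final sound = /e/, a vowel → -be → *imebe*.
The final sound of *rip* is /p/, which is a voiceless consonant, so the suffix is -wa, giving *ripwa*.

orpobeme, imebe, ripwa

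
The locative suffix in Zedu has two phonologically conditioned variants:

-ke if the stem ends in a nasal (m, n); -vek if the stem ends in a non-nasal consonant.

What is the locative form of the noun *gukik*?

gukikvek

Since the final consonant of *gukik* is /k/ (non-nasal), it takes -vek, giving *gukikvek*.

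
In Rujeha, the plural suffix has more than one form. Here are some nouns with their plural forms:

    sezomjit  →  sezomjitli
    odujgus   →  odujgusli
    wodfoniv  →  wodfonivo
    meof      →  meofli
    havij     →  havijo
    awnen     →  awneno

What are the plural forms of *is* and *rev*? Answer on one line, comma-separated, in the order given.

The suffix is conditioned by the final consonant: -li when the stem ends in a voiceless consonant (*sezomjit*, *odujgus*, *meof*); -o when the stem ends in a voiced consonant (*wodfoniv*, *havij*, *awnen*).
*is* — final consonant /s/ (voiceless) → -li → *isli*.
Since the final consonant of *rev* is /v/ (voiced), it takes -o, giving *revo*.

isli, revo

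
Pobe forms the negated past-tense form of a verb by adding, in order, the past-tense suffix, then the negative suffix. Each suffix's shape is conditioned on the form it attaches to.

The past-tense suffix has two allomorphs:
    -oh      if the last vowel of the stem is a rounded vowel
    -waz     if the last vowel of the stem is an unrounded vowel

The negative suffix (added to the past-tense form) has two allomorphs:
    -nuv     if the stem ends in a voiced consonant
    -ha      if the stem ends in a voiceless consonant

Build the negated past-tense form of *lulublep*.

lulublepwaznuv

*lulublep* — last vowel /e/ (an unrounded vowel) → -waz → *lulublepwaz*.
The final consonant of the past-tense form *lulublepwaz* is /z/, which is voiced, so the negative suffix is -nuv, giving *lulublepwaznuv*.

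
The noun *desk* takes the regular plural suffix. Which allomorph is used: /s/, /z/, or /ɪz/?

/s/

The stem *desk* ends in a voiceless non-sibilant consonant.
The plural suffix surfaces as /ɪz/ after sibilants, /s/ after other voiceless consonants, and /z/ after other voiced sounds.
So the plural -s on *desk* is pronounced /s/.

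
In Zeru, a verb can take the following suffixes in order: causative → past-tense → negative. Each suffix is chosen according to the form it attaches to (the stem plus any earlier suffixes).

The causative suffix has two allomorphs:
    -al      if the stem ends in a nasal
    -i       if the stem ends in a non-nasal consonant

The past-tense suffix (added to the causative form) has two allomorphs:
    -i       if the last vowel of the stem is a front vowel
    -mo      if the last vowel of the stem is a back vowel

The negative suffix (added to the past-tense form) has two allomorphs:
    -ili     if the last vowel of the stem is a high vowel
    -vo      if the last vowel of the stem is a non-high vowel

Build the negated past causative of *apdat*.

apdatiiili

Since the final consonant of *apdat* is /t/ (non-nasal), it takes -i, giving *apdati*.
Since the last vowel of the causative form *apdati* is /i/ (a front vowel), it takes -i, giving *apdatii*.
The last vowel of the past-tense form *apdatii* is /i/, which is a high vowel, so the negative suffix is -ili, giving *apdatiiili*.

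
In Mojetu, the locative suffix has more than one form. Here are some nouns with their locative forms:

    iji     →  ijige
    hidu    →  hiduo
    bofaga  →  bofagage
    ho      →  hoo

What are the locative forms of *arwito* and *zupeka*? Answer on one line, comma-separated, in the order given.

The alternation tracks the last vowel of the stem — -o when the last vowel of the stem is a rounded vowel (*hidu*, *ho*); -ge when the last vowel of the stem is an unrounded vowel (*iji*, *bofaga*).
The last vowel of *arwito* is /o/, which is a rounded vowel, so the suffix is -o, giving *arwitoo*.
Since the last vowel of *zupeka* is /a/ (an unrounded vowel), it takes -ge, giving *zupekage*.

arwitoo, zupekage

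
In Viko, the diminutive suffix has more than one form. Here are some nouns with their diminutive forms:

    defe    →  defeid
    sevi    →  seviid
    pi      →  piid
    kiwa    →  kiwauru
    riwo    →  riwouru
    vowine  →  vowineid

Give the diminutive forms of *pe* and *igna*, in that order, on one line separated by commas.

peid, ignauru

The alternation tracks the last vowel of the stem — -id when the last vowel of the stem is a front vowel (*defe*, *sevi*, *pi*, *vowine*); -uru when the last vowel of the stem is a back vowel (*kiwa*, *riwo*).
The last vowel of *pe* is /e/, which is a front vowel, so the suffix is -id, giving *peid*.
Since the last vowel of *igna* is /a/ (a back vowel), it takes -uru, giving *ignauru*.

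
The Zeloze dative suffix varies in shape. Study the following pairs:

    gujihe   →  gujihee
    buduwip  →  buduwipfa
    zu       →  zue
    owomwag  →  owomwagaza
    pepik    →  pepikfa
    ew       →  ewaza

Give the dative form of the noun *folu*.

The alternation tracks the final sound of the stem — -fa when the stem ends in a voiceless consonant (*buduwip*, *pepik*); -aza when the stem ends in a voiced consonant (*owomwag*, *ew*); -e when the stem ends in a vowel (*gujihe*, *zu*).
*folu* — final sound /u/ (a vowel) → -e → *folue*.

folue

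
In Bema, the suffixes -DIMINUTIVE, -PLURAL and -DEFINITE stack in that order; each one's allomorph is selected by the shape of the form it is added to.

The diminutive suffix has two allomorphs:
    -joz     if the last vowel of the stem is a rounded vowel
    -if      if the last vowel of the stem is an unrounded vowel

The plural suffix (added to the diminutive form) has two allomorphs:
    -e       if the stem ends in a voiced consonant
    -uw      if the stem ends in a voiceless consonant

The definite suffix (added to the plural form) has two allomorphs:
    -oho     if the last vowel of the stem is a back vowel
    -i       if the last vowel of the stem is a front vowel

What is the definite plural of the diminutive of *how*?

howjozei

*how*: last vowel = /o/, a rounded vowel → -joz → *howjoz*.
The diminutive form *howjoz* — final consonant /z/ (voiced) → -e → *howjoze*.
The last vowel of the plural form *howjoze* is /e/, which is a front vowel, so the definite suffix is -i, giving *howjozei*.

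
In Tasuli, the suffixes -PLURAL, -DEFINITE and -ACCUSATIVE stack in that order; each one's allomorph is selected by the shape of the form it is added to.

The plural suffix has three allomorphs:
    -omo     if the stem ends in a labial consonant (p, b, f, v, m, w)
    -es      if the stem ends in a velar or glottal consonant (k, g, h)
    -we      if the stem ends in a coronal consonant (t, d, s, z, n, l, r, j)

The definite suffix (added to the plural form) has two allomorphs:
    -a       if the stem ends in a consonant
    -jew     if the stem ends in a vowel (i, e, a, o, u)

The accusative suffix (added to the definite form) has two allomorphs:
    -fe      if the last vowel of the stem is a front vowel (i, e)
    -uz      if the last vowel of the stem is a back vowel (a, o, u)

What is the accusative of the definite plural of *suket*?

suketwejewfe

*suket* — final consonant /t/ (coronal) → -we → *suketwe*.
The plural form *suketwe*: final sound = /e/, a vowel → -jew → *suketwejew*.
The definite form *suketwejew*: last vowel = /e/, a front vowel → -fe → *suketwejewfe*.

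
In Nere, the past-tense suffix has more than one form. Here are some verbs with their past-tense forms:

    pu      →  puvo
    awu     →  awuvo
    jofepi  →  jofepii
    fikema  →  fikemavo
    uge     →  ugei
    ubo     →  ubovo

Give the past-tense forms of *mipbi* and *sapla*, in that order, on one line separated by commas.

mipbii, saplavo

Looking at the last vowel of each stem: -i when the last vowel of the stem is a front vowel (*jofepi*, *uge*); -vo when the last vowel of the stem is a back vowel (*pu*, *awu*, *fikema*, *ubo*).
Since the last vowel of *mipbi* is /i/ (a front vowel), it takes -i, giving *mipbii*.
Since the last vowel of *sapla* is /a/ (a back vowel), it takes -vo, giving *saplavo*.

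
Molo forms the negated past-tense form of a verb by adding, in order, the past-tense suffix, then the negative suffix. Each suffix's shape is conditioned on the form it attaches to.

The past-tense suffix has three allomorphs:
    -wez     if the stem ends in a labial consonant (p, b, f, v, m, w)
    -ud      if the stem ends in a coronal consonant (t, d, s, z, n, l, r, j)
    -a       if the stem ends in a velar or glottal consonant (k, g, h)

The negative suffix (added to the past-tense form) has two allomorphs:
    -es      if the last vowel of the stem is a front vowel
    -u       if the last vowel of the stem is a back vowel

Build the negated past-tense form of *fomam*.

fomamwezes

*fomam*: final consonant = /m/, labial → -wez → *fomamwez*.
The past-tense form *fomamwez* — last vowel /e/ (a front vowel) → -es → *fomamwezes*.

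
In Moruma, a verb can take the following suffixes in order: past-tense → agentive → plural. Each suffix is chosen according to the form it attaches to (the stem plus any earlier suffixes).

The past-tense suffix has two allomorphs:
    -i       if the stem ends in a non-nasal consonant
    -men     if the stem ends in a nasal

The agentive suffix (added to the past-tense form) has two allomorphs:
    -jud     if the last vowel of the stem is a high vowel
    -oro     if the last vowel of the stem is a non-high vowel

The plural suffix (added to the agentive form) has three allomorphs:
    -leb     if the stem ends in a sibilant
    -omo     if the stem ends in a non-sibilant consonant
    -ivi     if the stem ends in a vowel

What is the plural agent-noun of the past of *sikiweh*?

sikiwehijudomo

*sikiweh* — final consonant /h/ (non-nasal) → -i → *sikiwehi*.
The past-tense form *sikiwehi*: last vowel = /i/, a high vowel → -jud → *sikiwehijud*.
The final sound of the agentive form *sikiwehijud* is /d/, which is a non-sibilant consonant, so the plural suffix is -omo, giving *sikiwehijudomo*.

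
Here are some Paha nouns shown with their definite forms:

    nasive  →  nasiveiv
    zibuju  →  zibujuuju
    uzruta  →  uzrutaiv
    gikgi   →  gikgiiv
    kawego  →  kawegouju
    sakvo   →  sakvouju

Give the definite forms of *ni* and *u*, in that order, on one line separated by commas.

niiv, uuju

Looking at the last vowel of each stem: -uju when the last vowel of the stem is a rounded vowel (*zibuju*, *kawego*, *sakvo*); -iv when the last vowel of the stem is an unrounded vowel (*nasive*, *uzruta*, *gikgi*).
The last vowel of *ni* is /i/, which is an unrounded vowel, so the suffix is -iv, giving *niiv*.
The last vowel of *u* is /u/, which is a rounded vowel, so the suffix is -uju, giving *uuju*.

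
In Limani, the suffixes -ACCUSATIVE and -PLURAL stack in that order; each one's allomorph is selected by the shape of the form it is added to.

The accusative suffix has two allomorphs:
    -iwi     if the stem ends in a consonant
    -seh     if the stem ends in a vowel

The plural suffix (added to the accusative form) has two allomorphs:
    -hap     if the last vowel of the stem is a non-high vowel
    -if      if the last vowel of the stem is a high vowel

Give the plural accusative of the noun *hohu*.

hohusehhap

*hohu*: final sound = /u/, a vowel → -seh → *hohuseh*.
The accusative form *hohuseh* — last vowel /e/ (a non-high vowel) → -hap → *hohusehhap*.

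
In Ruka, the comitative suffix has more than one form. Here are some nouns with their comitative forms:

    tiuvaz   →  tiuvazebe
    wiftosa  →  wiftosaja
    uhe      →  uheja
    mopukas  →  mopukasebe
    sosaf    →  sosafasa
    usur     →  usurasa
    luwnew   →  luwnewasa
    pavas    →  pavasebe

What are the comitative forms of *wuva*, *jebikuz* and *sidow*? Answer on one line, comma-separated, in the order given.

wuvaja, jebikuzebe, sidowasa

The pattern is sibilance of the final sound: -ebe when the stem ends in a sibilant (*tiuvaz*, *mopukas*, *pavas*); -asa when the stem ends in a non-sibilant consonant (*sosaf*, *usur*, *luwnew*); -ja when the stem ends in a vowel (*wiftosa*, *uhe*).
*wuva* — final sound /a/ (a vowel) → -ja → *wuvaja*.
Since the final sound of *jebikuz* is /z/ (a sibilant), it takes -ebe, giving *jebikuzebe*.
*sidow*: final sound = /w/, a non-sibilant consonant → -asa → *sidowasa*.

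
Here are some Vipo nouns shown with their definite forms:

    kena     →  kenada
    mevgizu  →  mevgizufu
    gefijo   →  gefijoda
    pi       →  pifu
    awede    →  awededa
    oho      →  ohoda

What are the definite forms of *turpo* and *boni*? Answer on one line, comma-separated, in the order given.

turpoda, bonifu

The suffix is conditioned by the last vowel: -fu when the last vowel of the stem is a high vowel (*mevgizu*, *pi*); -da when the last vowel of the stem is a non-high vowel (*kena*, *gefijo*, *awede*, *oho*).
The last vowel of *turpo* is /o/, which is a non-high vowel, so the suffix is -da, giving *turpoda*.
*boni* — last vowel /i/ (a high vowel) → -fu → *bonifu*.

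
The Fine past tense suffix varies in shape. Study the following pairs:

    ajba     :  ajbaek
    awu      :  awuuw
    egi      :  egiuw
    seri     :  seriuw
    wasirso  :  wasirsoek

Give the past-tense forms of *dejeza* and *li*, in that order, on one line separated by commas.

dejezaek, liuw

The suffix is conditioned by the last vowel: -uw when the last vowel of the stem is a high vowel (*awu*, *egi*, *seri*); -ek when the last vowel of the stem is a non-high vowel (*ajba*, *wasirso*).
*dejeza*: last vowel = /a/, a non-high vowel → -ek → *dejezaek*.
*li* — last vowel /i/ (a high vowel) → -uw → *liuw*.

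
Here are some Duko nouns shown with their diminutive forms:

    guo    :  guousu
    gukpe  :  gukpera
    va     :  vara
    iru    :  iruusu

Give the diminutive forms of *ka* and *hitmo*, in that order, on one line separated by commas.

kara, hitmousu

The pattern is rounding harmony: -usu when the last vowel of the stem is a rounded vowel (*guo*, *iru*); -ra when the last vowel of the stem is an unrounded vowel (*gukpe*, *va*).
*ka*: last vowel = /a/, an unrounded vowel → -ra → *kara*.
The last vowel of *hitmo* is /o/, which is a rounded vowel, so the suffix is -usu, giving *hitmousu*.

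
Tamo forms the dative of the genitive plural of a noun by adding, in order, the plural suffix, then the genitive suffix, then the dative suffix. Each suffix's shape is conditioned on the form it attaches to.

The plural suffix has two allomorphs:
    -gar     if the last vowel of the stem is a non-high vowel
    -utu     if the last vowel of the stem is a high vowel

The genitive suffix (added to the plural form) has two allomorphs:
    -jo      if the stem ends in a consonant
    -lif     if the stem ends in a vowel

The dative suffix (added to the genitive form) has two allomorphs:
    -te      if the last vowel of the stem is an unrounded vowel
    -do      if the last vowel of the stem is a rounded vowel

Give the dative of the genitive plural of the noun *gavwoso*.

gavwosogarjodo

*gavwoso* — last vowel /o/ (a non-high vowel) → -gar → *gavwosogar*.
The final sound of the plural form *gavwosogar* is /r/, which is a consonant, so the genitive suffix is -jo, giving *gavwosogarjo*.
The genitive form *gavwosogarjo*: last vowel = /o/, a rounded vowel → -do → *gavwosogarjodo*.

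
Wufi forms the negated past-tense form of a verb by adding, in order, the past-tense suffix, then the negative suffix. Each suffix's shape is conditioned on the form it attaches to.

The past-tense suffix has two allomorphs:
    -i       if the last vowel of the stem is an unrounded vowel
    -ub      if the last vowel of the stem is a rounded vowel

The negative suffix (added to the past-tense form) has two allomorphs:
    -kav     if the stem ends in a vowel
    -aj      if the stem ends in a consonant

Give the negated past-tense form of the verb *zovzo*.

zovzoubaj

The last vowel of *zovzo* is /o/, which is a rounded vowel, so the past-tense suffix is -ub, giving *zovzoub*.
Since the final sound of the past-tense form *zovzoub* is /b/ (a consonant), it takes -aj, giving *zovzoubaj*.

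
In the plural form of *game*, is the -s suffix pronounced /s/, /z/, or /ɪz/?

The stem *game* ends in a voiced non-sibilant sound.
The plural suffix surfaces as /ɪz/ after sibilants, /s/ after other voiceless consonants, and /z/ after other voiced sounds.
So the plural -s on *game* is pronounced /z/.

/z/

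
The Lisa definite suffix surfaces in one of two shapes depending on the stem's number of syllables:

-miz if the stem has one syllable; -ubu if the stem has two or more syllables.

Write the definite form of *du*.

dumiz

*du* (one syllable) → -miz → *dumiz*.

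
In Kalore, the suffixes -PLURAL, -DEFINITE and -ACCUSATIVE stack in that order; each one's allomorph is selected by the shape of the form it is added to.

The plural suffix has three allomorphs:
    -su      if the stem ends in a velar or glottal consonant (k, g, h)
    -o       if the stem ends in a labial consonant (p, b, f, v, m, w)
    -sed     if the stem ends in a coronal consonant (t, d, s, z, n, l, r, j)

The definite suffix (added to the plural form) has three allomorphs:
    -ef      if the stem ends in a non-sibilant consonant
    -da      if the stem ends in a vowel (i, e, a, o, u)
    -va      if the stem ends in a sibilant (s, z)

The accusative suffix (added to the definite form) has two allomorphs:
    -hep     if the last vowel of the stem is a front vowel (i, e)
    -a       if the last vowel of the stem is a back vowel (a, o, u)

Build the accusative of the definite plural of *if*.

ifodaa

The final consonant of *if* is /f/, which is labial, so the plural suffix is -o, giving *ifo*.
The plural form *ifo* — final sound /o/ (a vowel) → -da → *ifoda*.
Since the last vowel of the definite form *ifoda* is /a/ (a back vowel), it takes -a, giving *ifodaa*.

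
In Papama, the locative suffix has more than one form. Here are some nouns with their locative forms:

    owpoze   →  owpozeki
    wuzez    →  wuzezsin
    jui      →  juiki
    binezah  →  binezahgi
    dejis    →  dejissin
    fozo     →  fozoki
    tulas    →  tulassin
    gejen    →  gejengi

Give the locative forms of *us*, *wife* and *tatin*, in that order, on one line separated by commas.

ussin, wifeki, tatingi

Looking at the final sound of each stem: -sin when the stem ends in a sibilant (*wuzez*, *dejis*, *tulas*); -gi when the stem ends in a non-sibilant consonant (*binezah*, *gejen*); -ki when the stem ends in a vowel (*owpoze*, *jui*, *fozo*).
*us* — final sound /s/ (a sibilant) → -sin → *ussin*.
*wife* — final sound /e/ (a vowel) → -ki → *wifeki*.
Since the final sound of *tatin* is /n/ (a non-sibilant consonant), it takes -gi, giving *tatingi*.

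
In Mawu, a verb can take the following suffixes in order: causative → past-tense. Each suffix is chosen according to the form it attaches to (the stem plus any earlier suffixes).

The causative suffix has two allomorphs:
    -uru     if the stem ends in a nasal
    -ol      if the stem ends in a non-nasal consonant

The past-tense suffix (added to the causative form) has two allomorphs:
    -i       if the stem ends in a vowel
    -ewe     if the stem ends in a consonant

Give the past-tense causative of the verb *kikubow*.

The final consonant of *kikubow* is /w/, which is non-nasal, so the causative suffix is -ol, giving *kikubowol*.
The causative form *kikubowol*: final sound = /l/, a consonant → -ewe → *kikubowolewe*.

kikubowolewe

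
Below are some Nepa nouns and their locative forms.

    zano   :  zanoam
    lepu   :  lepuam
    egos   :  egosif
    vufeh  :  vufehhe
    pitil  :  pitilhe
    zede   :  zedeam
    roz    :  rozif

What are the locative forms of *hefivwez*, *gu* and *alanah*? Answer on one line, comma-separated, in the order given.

hefivwezif, guam, alanahhe

The pattern is sibilance of the final sound: -if when the stem ends in a sibilant (*egos*, *roz*); -he when the stem ends in a non-sibilant consonant (*vufeh*, *pitil*); -am when the stem ends in a vowel (*zano*, *lepu*, *zede*).
Since the final sound of *hefivwez* is /z/ (a sibilant), it takes -if, giving *hefivwezif*.
*gu* — final sound /u/ (a vowel) → -am → *guam*.
*alanah* — final sound /h/ (a non-sibilant consonant) → -he → *alanahhe*.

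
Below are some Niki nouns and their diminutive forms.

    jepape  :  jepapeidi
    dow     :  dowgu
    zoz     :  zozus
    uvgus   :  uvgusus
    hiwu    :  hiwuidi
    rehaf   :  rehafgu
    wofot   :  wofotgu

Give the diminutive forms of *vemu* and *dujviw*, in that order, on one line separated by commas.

vemuidi, dujviwgu

Looking at the final sound of each stem: -us when the stem ends in a sibilant (*zoz*, *uvgus*); -gu when the stem ends in a non-sibilant consonant (*dow*, *rehaf*, *wofot*); -idi when the stem ends in a vowel (*jepape*, *hiwu*).
*vemu* — final sound /u/ (a vowel) → -idi → *vemuidi*.
The final sound of *dujviw* is /w/, which is a non-sibilant consonant, so the suffix is -gu, giving *dujviwgu*.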